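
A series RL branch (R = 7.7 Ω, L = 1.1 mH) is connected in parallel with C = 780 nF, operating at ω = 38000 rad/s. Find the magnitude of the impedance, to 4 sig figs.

128.6 Ω

X_L = ωL = 41.80 Ω
X_C = 1/(ωC) = 33.74 Ω
Branch 1 (R+jX_L): Z₁ = 7.700 + j41.80 Ω, |Z₁| = 42.50 Ω
Branch 2 (−jX_C): Z₂ = −j33.74 Ω
Parallel: Z = Z₁Z₂/(Z₁+Z₂), |Z| = 128.6 Ω, ∠Z = -56.75°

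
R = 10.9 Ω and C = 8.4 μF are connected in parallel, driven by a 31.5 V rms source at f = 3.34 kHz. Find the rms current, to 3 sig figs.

ω = 2πf = 20990 rad/s
X_C = 1/(ωC) = 5.67 Ω
Parallel: admittances add. Y = 1/R + jωC
Y = (0.0917 + j0.176) S
|Y| = 0.199 S → |Z| = 1/|Y| = 5.03 Ω, ∠Z = −∠Y = -62.5°
I = V/|Z| = 31.5/5.03 = 6.26 A

6.26 A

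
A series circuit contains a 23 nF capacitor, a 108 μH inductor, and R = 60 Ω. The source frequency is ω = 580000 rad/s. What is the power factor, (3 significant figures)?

0.980

X_L = ωL = 62.6 Ω
X_C = 1/(ωC) = 75.0 Ω
Net reactance X = X_L − X_C = -12.3 Ω
Z = 60.0 − j12.3 Ω
|Z| = √(60.0² + 12.3²) = 61.3 Ω
∠Z = arctan(-12.3/60.0) = -11.6°
cos φ = cos(-11.6°) = 0.980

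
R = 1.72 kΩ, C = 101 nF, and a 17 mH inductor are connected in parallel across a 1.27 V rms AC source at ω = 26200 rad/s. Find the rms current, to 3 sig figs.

X_L = ωL = 445 Ω
X_C = 1/(ωC) = 378 Ω
Parallel: admittances add. Y = 1/R + 1/(jωL) + jωC
Y = (0.000581 + j0.000401) S
|Y| = 0.000706 S → |Z| = 1/|Y| = 1420 Ω, ∠Z = −∠Y = -34.6°
I = V/|Z| = 1.27/1420 = 897 μA

897 μA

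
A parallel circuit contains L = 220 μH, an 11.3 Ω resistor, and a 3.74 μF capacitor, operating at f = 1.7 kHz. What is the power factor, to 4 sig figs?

0.2237

ω = 2πf = 10680 rad/s
X_L = ωL = 2.350 Ω
X_C = 1/(ωC) = 25.03 Ω
Parallel: admittances add. Y = 1/R + 1/(jωL) + jωC
Y = (0.08850 − j0.3856) S
|Y| = 0.3956 S → |Z| = 1/|Y| = 2.528 Ω, ∠Z = −∠Y = 77.07°
cos φ = cos(77.07°) = 0.2237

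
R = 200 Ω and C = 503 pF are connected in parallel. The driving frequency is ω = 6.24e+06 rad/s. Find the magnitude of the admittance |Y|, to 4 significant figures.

X_C = 1/(ωC) = 318.6 Ω
Parallel: admittances add. Y = 1/R + jωC
Y = (0.005000 + j0.003139) S
|Y| = 0.005904 S → |Z| = 1/|Y| = 169.4 Ω, ∠Z = −∠Y = -32.12°

5.904 mS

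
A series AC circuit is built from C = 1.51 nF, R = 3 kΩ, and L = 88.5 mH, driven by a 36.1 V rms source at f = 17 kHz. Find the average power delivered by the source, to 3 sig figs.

200 mW

ω = 2πf = 106800 rad/s
X_L = ωL = 9450 Ω
X_C = 1/(ωC) = 6200 Ω
Net reactance X = X_L − X_C = 3250 Ω
Z = 3000 + j3250 Ω
|Z| = √(3000² + 3250²) = 4430 Ω
∠Z = arctan(3250/3000) = 47.3°
I = V/|Z| = 8.16 mA
P = VI cos φ = 36.1 × 0.00816 × cos(47.3°) = 200 mW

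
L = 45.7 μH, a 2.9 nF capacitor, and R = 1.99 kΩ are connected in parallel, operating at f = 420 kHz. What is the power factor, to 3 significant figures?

0.618

ω = 2πf = 2.639e+06 rad/s
X_L = ωL = 121 Ω
X_C = 1/(ωC) = 131 Ω
Parallel: admittances add. Y = 1/R + 1/(jωL) + jωC
Y = (0.000503 − j0.000639) S
|Y| = 0.000813 S → |Z| = 1/|Y| = 1230 Ω, ∠Z = −∠Y = 51.8°
cos φ = cos(51.8°) = 0.618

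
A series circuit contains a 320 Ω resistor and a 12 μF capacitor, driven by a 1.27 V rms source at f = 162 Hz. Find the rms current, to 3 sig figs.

3.84 mA

ω = 2πf = 1018 rad/s
X_C = 1/(ωC) = 81.9 Ω
Z = 320 − j81.9 Ω
|Z| = √(320² + 81.9²) = 330 Ω
I = V/|Z| = 1.27/330 = 3.84 mA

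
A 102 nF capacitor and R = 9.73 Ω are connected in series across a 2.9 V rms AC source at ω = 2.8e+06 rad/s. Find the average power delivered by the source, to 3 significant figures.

X_C = 1/(ωC) = 3.50 Ω
Z = 9.73 − j3.50 Ω
|Z| = √(9.73² + 3.50²) = 10.3 Ω
∠Z = arctan(-3.50/9.73) = -19.8°
I = V/|Z| = 280 mA
P = VI cos φ = 2.9 × 0.280 × cos(-19.8°) = 765 mW

765 mW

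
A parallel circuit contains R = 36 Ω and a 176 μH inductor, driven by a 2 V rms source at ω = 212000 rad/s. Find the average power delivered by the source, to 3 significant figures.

X_L = ωL = 37.3 Ω
Parallel: admittances add. Y = 1/R + 1/(jωL)
Y = (0.0278 − j0.0268) S
|Y| = 0.0386 S → |Z| = 1/|Y| = 25.9 Ω, ∠Z = −∠Y = 44.0°
I = V/|Z| = 77.2 mA
P = VI cos φ = 2 × 0.0772 × cos(44.0°) = 111 mW

111 mW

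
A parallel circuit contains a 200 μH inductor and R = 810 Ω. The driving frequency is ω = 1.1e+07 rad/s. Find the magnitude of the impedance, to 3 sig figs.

760 Ω

X_L = ωL = 2200 Ω
Parallel: admittances add. Y = 1/R + 1/(jωL)
Y = (0.00123 − j0.000455) S
|Y| = 0.00132 S → |Z| = 1/|Y| = 760 Ω, ∠Z = −∠Y = 20.2°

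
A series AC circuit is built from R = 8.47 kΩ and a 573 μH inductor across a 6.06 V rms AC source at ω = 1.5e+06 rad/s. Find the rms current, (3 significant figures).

712 μA

X_L = ωL = 860 Ω
Z = 8470 + j860 Ω
|Z| = √(8470² + 860²) = 8510 Ω
I = V/|Z| = 6.06/8510 = 712 μA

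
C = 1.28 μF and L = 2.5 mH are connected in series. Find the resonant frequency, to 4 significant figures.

ω₀ = 1/√(LC) = 1/√(0.0025 × 1.28e-06) = 17680 rad/s
f₀ = ω₀/(2π) = 2.813 kHz

2.813 kHz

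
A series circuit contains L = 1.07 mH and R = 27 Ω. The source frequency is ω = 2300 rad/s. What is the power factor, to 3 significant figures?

0.996

X_L = ωL = 2.46 Ω
Z = 27.0 + j2.46 Ω
|Z| = √(27.0² + 2.46²) = 27.1 Ω
∠Z = arctan(2.46/27.0) = 5.21°
cos φ = cos(5.21°) = 0.996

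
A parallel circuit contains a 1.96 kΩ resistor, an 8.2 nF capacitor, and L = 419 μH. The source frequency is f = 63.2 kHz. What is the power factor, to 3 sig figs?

ω = 2πf = 397100 rad/s
X_L = ωL = 166 Ω
X_C = 1/(ωC) = 307 Ω
Parallel: admittances add. Y = 1/R + 1/(jωL) + jωC
Y = (0.000510 − j0.00275) S
|Y| = 0.00280 S → |Z| = 1/|Y| = 357 Ω, ∠Z = −∠Y = 79.5°
cos φ = cos(79.5°) = 0.182

0.182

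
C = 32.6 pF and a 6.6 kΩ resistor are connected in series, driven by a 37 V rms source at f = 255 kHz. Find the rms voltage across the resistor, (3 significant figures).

ω = 2πf = 1.602e+06 rad/s
X_C = 1/(ωC) = 19100 Ω
Z = 6600 − j19100 Ω
|Z| = √(6600² + 19100²) = 20300 Ω
I = V/|Z| = 1.83 mA
V_R = I·|Z_R| = 0.00183 × 6600 = 12.1 V

12.1 V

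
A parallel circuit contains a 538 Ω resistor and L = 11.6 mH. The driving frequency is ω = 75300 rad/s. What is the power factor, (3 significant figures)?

0.851

X_L = ωL = 873 Ω
Parallel: admittances add. Y = 1/R + 1/(jωL)
Y = (0.00186 − j0.00114) S
|Y| = 0.00218 S → |Z| = 1/|Y| = 458 Ω, ∠Z = −∠Y = 31.6°
cos φ = cos(31.6°) = 0.851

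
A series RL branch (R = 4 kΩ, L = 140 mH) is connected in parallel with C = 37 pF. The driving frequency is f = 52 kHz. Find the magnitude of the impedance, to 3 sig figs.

102000 Ω

ω = 2πf = 326700 rad/s
X_L = ωL = 45700 Ω
X_C = 1/(ωC) = 82700 Ω
Branch 1 (R+jX_L): Z₁ = 4000 + j45700 Ω, |Z₁| = 45900 Ω
Branch 2 (−jX_C): Z₂ = −j82700 Ω
Parallel: Z = Z₁Z₂/(Z₁+Z₂), |Z| = 102000 Ω, ∠Z = 78.8°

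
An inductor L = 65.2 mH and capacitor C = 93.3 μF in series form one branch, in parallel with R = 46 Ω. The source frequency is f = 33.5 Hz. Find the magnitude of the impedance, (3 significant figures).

ω = 2πf = 210.5 rad/s
X_L = ωL = 13.7 Ω
X_C = 1/(ωC) = 50.9 Ω
Branch 1: Z₁ = R = 46.0 Ω
Branch 2 (series LC): Z₂ = j(X_L − X_C) = −j37.2 Ω
Parallel: Z = Z₁Z₂/(Z₁+Z₂), |Z| = 28.9 Ω, ∠Z = -51.0°

28.9 Ω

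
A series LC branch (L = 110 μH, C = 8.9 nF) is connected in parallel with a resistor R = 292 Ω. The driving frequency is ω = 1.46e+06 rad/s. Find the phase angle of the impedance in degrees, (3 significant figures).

X_L = ωL = 161 Ω
X_C = 1/(ωC) = 77.0 Ω
Branch 1: Z₁ = R = 292 Ω
Branch 2 (series LC): Z₂ = j(X_L − X_C) = j83.6 Ω
Parallel: Z = Z₁Z₂/(Z₁+Z₂), |Z| = 80.4 Ω, ∠Z = 74.0°

74.0°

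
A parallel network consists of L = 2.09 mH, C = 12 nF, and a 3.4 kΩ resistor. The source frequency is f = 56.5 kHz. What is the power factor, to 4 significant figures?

ω = 2πf = 355000 rad/s
X_L = ωL = 741.9 Ω
X_C = 1/(ωC) = 234.7 Ω
Parallel: admittances add. Y = 1/R + 1/(jωL) + jωC
Y = (0.0002941 + j0.002912) S
|Y| = 0.002927 S → |Z| = 1/|Y| = 341.6 Ω, ∠Z = −∠Y = -84.23°
cos φ = cos(-84.23°) = 0.1005

0.1005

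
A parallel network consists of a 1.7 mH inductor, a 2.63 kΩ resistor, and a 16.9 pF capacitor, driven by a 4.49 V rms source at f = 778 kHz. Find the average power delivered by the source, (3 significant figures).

7.67 mW

ω = 2πf = 4.888e+06 rad/s
X_L = ωL = 8310 Ω
X_C = 1/(ωC) = 12100 Ω
Parallel: admittances add. Y = 1/R + 1/(jωL) + jωC
Y = (0.000380 − j3.77e-05) S
|Y| = 0.000382 S → |Z| = 1/|Y| = 2620 Ω, ∠Z = −∠Y = 5.67°
I = V/|Z| = 1.72 mA
P = VI cos φ = 4.49 × 0.00172 × cos(5.67°) = 7.67 mW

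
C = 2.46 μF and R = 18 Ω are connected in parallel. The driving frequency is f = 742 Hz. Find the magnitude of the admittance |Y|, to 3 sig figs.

ω = 2πf = 4662 rad/s
X_C = 1/(ωC) = 87.2 Ω
Parallel: admittances add. Y = 1/R + jωC
Y = (0.0556 + j0.0115) S
|Y| = 0.0567 S → |Z| = 1/|Y| = 17.6 Ω, ∠Z = −∠Y = -11.7°

56.7 mS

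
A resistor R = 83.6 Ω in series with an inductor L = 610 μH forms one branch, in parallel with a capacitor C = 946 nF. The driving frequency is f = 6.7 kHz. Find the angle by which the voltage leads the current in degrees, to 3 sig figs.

-73.3°

ω = 2πf = 42100 rad/s
X_L = ωL = 25.7 Ω
X_C = 1/(ωC) = 25.1 Ω
Branch 1 (R+jX_L): Z₁ = 83.6 + j25.7 Ω, |Z₁| = 87.5 Ω
Branch 2 (−jX_C): Z₂ = −j25.1 Ω
Parallel: Z = Z₁Z₂/(Z₁+Z₂), |Z| = 26.3 Ω, ∠Z = -73.3°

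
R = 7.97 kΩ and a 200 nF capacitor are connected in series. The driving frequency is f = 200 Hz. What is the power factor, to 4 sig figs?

0.8947

ω = 2πf = 1257 rad/s
X_C = 1/(ωC) = 3979 Ω
Z = 7970 − j3979 Ω
|Z| = √(7970² + 3979²) = 8908 Ω
∠Z = arctan(-3979/7970) = -26.53°
cos φ = cos(-26.53°) = 0.8947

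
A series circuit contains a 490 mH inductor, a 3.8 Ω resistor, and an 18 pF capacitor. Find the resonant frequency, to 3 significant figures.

53.6 kHz

ω₀ = 1/√(LC) = 1/√(0.49 × 1.8e-11) = 336700 rad/s
f₀ = ω₀/(2π) = 53.6 kHz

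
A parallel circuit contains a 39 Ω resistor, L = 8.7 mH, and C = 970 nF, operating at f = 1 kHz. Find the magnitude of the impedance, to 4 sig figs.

ω = 2πf = 6283 rad/s
X_L = ωL = 54.66 Ω
X_C = 1/(ωC) = 164.1 Ω
Parallel: admittances add. Y = 1/R + 1/(jωL) + jωC
Y = (0.02564 − j0.01220) S
|Y| = 0.02840 S → |Z| = 1/|Y| = 35.22 Ω, ∠Z = −∠Y = 25.44°

35.22 Ω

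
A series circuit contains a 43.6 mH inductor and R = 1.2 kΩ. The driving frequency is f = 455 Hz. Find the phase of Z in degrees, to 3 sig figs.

ω = 2πf = 2859 rad/s
X_L = ωL = 125 Ω
Z = 1200 + j125 Ω
|Z| = √(1200² + 125²) = 1210 Ω
∠Z = arctan(125/1200) = 5.93°

5.93°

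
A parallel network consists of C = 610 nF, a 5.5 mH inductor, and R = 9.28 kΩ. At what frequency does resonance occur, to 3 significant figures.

2.75 kHz

ω₀ = 1/√(LC) = 1/√(0.0055 × 6.1e-07) = 17260 rad/s
f₀ = ω₀/(2π) = 2.75 kHz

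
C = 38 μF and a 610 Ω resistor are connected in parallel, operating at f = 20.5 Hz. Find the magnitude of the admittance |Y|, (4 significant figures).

ω = 2πf = 128.8 rad/s
X_C = 1/(ωC) = 204.3 Ω
Parallel: admittances add. Y = 1/R + jωC
Y = (0.001639 + j0.004895) S
|Y| = 0.005162 S → |Z| = 1/|Y| = 193.7 Ω, ∠Z = −∠Y = -71.48°

5.162 mS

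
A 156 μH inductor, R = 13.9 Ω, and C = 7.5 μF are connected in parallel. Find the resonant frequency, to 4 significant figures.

4.653 kHz

ω₀ = 1/√(LC) = 1/√(0.000156 × 7.5e-06) = 29240 rad/s
f₀ = ω₀/(2π) = 4.653 kHz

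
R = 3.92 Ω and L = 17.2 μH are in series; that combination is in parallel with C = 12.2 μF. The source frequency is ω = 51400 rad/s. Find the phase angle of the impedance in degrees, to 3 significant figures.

-67.0°

X_L = ωL = 0.884 Ω
X_C = 1/(ωC) = 1.59 Ω
Branch 1 (R+jX_L): Z₁ = 3.92 + j0.884 Ω, |Z₁| = 4.02 Ω
Branch 2 (−jX_C): Z₂ = −j1.59 Ω
Parallel: Z = Z₁Z₂/(Z₁+Z₂), |Z| = 1.61 Ω, ∠Z = -67.0°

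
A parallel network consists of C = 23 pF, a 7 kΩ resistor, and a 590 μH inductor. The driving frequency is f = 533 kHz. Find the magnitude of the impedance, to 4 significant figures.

2211 Ω

ω = 2πf = 3.349e+06 rad/s
X_L = ωL = 1976 Ω
X_C = 1/(ωC) = 12980 Ω
Parallel: admittances add. Y = 1/R + 1/(jωL) + jωC
Y = (0.0001429 − j0.0004291) S
|Y| = 0.0004522 S → |Z| = 1/|Y| = 2211 Ω, ∠Z = −∠Y = 71.59°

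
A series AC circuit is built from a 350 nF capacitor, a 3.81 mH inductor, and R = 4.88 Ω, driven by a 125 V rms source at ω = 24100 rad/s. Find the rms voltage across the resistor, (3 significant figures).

22.4 V

X_L = ωL = 91.8 Ω
X_C = 1/(ωC) = 119 Ω
Net reactance X = X_L − X_C = -26.7 Ω
Z = 4.88 − j26.7 Ω
|Z| = √(4.88² + 26.7²) = 27.2 Ω
I = V/|Z| = 4.60 A
V_R = I·|Z_R| = 4.60 × 4.88 = 22.4 V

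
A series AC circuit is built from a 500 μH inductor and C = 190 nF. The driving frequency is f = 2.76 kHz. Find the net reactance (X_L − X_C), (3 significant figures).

-295 Ω

ω = 2πf = 17340 rad/s
X_L = ωL = 8.67 Ω
X_C = 1/(ωC) = 303 Ω
X = 8.67 − 303 = -295 Ω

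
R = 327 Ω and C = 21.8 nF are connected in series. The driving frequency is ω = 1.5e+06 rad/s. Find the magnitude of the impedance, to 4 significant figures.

328.4 Ω

X_C = 1/(ωC) = 30.58 Ω
Z = 327.0 − j30.58 Ω
|Z| = √(327.0² + 30.58²) = 328.4 Ω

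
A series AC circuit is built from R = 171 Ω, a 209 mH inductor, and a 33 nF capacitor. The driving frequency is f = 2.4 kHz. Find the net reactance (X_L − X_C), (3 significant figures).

1140 Ω

ω = 2πf = 15080 rad/s
X_L = ωL = 3150 Ω
X_C = 1/(ωC) = 2010 Ω
X = 3150 − 2010 = 1140 Ω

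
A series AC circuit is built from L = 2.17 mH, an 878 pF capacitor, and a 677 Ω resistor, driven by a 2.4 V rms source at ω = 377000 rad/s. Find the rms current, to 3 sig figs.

X_L = ωL = 818 Ω
X_C = 1/(ωC) = 3020 Ω
Net reactance X = X_L − X_C = -2200 Ω
Z = 677 − j2200 Ω
|Z| = √(677² + 2200²) = 2300 Ω
I = V/|Z| = 2.4/2300 = 1.04 mA

1.04 mA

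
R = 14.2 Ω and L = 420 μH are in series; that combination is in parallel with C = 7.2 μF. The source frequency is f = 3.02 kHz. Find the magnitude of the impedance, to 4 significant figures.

8.385 Ω

ω = 2πf = 18980 rad/s
X_L = ωL = 7.970 Ω
X_C = 1/(ωC) = 7.319 Ω
Branch 1 (R+jX_L): Z₁ = 14.20 + j7.970 Ω, |Z₁| = 16.28 Ω
Branch 2 (−jX_C): Z₂ = −j7.319 Ω
Parallel: Z = Z₁Z₂/(Z₁+Z₂), |Z| = 8.385 Ω, ∠Z = -63.32°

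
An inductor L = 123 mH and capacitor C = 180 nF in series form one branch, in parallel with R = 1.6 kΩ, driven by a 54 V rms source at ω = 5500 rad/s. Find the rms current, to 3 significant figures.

165 mA

X_L = ωL = 676 Ω
X_C = 1/(ωC) = 1010 Ω
Branch 1: Z₁ = R = 1600 Ω
Branch 2 (series LC): Z₂ = j(X_L − X_C) = −j334 Ω
Parallel: Z = Z₁Z₂/(Z₁+Z₂), |Z| = 327 Ω, ∠Z = -78.2°
I = V/|Z| = 54/327 = 165 mA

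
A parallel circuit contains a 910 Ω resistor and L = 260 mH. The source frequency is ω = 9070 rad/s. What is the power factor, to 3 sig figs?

X_L = ωL = 2360 Ω
Parallel: admittances add. Y = 1/R + 1/(jωL)
Y = (0.00110 − j0.000424) S
|Y| = 0.00118 S → |Z| = 1/|Y| = 849 Ω, ∠Z = −∠Y = 21.1°
cos φ = cos(21.1°) = 0.933

0.933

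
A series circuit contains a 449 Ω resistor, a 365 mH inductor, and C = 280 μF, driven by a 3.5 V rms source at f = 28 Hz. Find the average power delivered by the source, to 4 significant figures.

ω = 2πf = 175.9 rad/s
X_L = ωL = 64.21 Ω
X_C = 1/(ωC) = 20.30 Ω
Net reactance X = X_L − X_C = 43.91 Ω
Z = 449.0 + j43.91 Ω
|Z| = √(449.0² + 43.91²) = 451.1 Ω
∠Z = arctan(43.91/449.0) = 5.586°
I = V/|Z| = 7.758 mA
P = VI cos φ = 3.5 × 0.007758 × cos(5.586°) = 27.02 mW

27.02 mW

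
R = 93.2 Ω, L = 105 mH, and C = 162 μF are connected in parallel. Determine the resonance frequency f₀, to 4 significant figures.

38.59 Hz

ω₀ = 1/√(LC) = 1/√(0.105 × 0.000162) = 242.5 rad/s
f₀ = ω₀/(2π) = 38.59 Hz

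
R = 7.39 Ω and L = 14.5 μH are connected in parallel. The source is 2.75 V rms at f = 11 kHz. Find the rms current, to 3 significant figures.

ω = 2πf = 69120 rad/s
X_L = ωL = 1.00 Ω
Parallel: admittances add. Y = 1/R + 1/(jωL)
Y = (0.135 − j0.998) S
|Y| = 1.01 S → |Z| = 1/|Y| = 0.993 Ω, ∠Z = −∠Y = 82.3°
I = V/|Z| = 2.75/0.993 = 2.77 A

2.77 A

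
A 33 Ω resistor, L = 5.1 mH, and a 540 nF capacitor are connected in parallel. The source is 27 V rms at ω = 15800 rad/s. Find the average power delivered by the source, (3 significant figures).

22.1 W

X_L = ωL = 80.6 Ω
X_C = 1/(ωC) = 117 Ω
Parallel: admittances add. Y = 1/R + 1/(jωL) + jωC
Y = (0.0303 − j0.00388) S
|Y| = 0.0306 S → |Z| = 1/|Y| = 32.7 Ω, ∠Z = −∠Y = 7.29°
I = V/|Z| = 825 mA
P = VI cos φ = 27 × 0.825 × cos(7.29°) = 22.1 W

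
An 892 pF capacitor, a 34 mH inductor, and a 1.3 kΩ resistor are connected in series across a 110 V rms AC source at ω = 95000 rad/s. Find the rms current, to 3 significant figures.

X_L = ωL = 3230 Ω
X_C = 1/(ωC) = 11800 Ω
Net reactance X = X_L − X_C = -8570 Ω
Z = 1300 − j8570 Ω
|Z| = √(1300² + 8570²) = 8670 Ω
I = V/|Z| = 110/8670 = 12.7 mA

12.7 mA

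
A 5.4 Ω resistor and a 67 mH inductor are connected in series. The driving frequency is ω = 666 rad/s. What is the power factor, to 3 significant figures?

X_L = ωL = 44.6 Ω
Z = 5.40 + j44.6 Ω
|Z| = √(5.40² + 44.6²) = 44.9 Ω
∠Z = arctan(44.6/5.40) = 83.1°
cos φ = cos(83.1°) = 0.120

0.120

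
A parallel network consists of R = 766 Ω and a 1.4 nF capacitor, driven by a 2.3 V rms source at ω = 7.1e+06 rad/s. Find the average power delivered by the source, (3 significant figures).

X_C = 1/(ωC) = 101 Ω
Parallel: admittances add. Y = 1/R + jωC
Y = (0.00131 + j0.00994) S
|Y| = 0.0100 S → |Z| = 1/|Y| = 99.7 Ω, ∠Z = −∠Y = -82.5°
I = V/|Z| = 23.1 mA
P = VI cos φ = 2.3 × 0.0231 × cos(-82.5°) = 6.91 mW

6.91 mW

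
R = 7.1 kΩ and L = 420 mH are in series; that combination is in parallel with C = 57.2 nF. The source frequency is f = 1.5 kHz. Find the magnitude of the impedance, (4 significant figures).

2036 Ω

ω = 2πf = 9425 rad/s
X_L = ωL = 3958 Ω
X_C = 1/(ωC) = 1855 Ω
Branch 1 (R+jX_L): Z₁ = 7100 + j3958 Ω, |Z₁| = 8129 Ω
Branch 2 (−jX_C): Z₂ = −j1855 Ω
Parallel: Z = Z₁Z₂/(Z₁+Z₂), |Z| = 2036 Ω, ∠Z = -77.36°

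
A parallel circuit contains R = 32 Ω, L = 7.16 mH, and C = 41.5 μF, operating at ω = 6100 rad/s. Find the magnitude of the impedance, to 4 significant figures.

4.304 Ω

X_L = ωL = 43.68 Ω
X_C = 1/(ωC) = 3.950 Ω
Parallel: admittances add. Y = 1/R + 1/(jωL) + jωC
Y = (0.03125 + j0.2303) S
|Y| = 0.2324 S → |Z| = 1/|Y| = 4.304 Ω, ∠Z = −∠Y = -82.27°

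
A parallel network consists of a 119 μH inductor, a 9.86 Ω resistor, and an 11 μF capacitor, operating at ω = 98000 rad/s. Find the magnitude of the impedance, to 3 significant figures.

X_L = ωL = 11.7 Ω
X_C = 1/(ωC) = 0.928 Ω
Parallel: admittances add. Y = 1/R + 1/(jωL) + jωC
Y = (0.101 + j0.992) S
|Y| = 0.997 S → |Z| = 1/|Y| = 1.00 Ω, ∠Z = −∠Y = -84.2°

1.00 Ω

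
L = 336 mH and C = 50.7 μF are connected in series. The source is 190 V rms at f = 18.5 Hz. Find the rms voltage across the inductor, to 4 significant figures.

56.81 V

ω = 2πf = 116.2 rad/s
X_L = ωL = 39.06 Ω
X_C = 1/(ωC) = 169.7 Ω
Net reactance X = X_L − X_C = -130.6 Ω
Z = − j130.6 Ω
|Z| = √(0² + 130.6²) = 130.6 Ω
I = V/|Z| = 1.455 A
V_L = I·|Z_L| = 1.455 × 39.06 = 56.81 V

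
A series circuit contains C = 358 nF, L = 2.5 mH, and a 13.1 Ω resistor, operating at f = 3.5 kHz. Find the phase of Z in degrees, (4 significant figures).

-79.69°

ω = 2πf = 21990 rad/s
X_L = ωL = 54.98 Ω
X_C = 1/(ωC) = 127.0 Ω
Net reactance X = X_L − X_C = -72.04 Ω
Z = 13.10 − j72.04 Ω
|Z| = √(13.10² + 72.04²) = 73.22 Ω
∠Z = arctan(-72.04/13.10) = -79.69°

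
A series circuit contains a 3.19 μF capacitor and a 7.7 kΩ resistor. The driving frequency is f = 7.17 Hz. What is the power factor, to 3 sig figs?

0.742

ω = 2πf = 45.05 rad/s
X_C = 1/(ωC) = 6960 Ω
Z = 7700 − j6960 Ω
|Z| = √(7700² + 6960²) = 10400 Ω
∠Z = arctan(-6960/7700) = -42.1°
cos φ = cos(-42.1°) = 0.742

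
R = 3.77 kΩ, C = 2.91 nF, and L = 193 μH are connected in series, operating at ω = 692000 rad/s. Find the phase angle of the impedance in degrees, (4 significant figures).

X_L = ωL = 133.6 Ω
X_C = 1/(ωC) = 496.6 Ω
Net reactance X = X_L − X_C = -363.0 Ω
Z = 3770 − j363.0 Ω
|Z| = √(3770² + 363.0²) = 3787 Ω
∠Z = arctan(-363.0/3770) = -5.500°

-5.500°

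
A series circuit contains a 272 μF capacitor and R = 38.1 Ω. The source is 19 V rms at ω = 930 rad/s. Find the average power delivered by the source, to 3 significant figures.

9.37 W

X_C = 1/(ωC) = 3.95 Ω
Z = 38.1 − j3.95 Ω
|Z| = √(38.1² + 3.95²) = 38.3 Ω
∠Z = arctan(-3.95/38.1) = -5.92°
I = V/|Z| = 496 mA
P = VI cos φ = 19 × 0.496 × cos(-5.92°) = 9.37 W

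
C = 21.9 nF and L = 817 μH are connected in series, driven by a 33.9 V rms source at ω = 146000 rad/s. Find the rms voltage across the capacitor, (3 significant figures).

X_L = ωL = 119 Ω
X_C = 1/(ωC) = 313 Ω
Net reactance X = X_L − X_C = -193 Ω
Z = − j193 Ω
|Z| = √(0² + 193²) = 193 Ω
I = V/|Z| = 175 mA
V_C = I·|Z_C| = 0.175 × 313 = 54.8 V

54.8 V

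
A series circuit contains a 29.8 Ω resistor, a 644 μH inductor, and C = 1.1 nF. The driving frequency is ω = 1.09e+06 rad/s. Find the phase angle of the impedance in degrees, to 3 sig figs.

-77.3°

X_L = ωL = 702 Ω
X_C = 1/(ωC) = 834 Ω
Net reactance X = X_L − X_C = -132 Ω
Z = 29.8 − j132 Ω
|Z| = √(29.8² + 132²) = 135 Ω
∠Z = arctan(-132/29.8) = -77.3°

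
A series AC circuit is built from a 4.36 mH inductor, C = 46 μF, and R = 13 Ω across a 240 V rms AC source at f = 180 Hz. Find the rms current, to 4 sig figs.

ω = 2πf = 1131 rad/s
X_L = ωL = 4.931 Ω
X_C = 1/(ωC) = 19.22 Ω
Net reactance X = X_L − X_C = -14.29 Ω
Z = 13.00 − j14.29 Ω
|Z| = √(13.00² + 14.29²) = 19.32 Ω
I = V/|Z| = 240/19.32 = 12.42 A

12.42 A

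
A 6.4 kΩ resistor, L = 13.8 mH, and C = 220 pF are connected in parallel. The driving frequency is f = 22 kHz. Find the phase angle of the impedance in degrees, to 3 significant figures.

72.4°

ω = 2πf = 138200 rad/s
X_L = ωL = 1910 Ω
X_C = 1/(ωC) = 32900 Ω
Parallel: admittances add. Y = 1/R + 1/(jωL) + jωC
Y = (0.000156 − j0.000494) S
|Y| = 0.000518 S → |Z| = 1/|Y| = 1930 Ω, ∠Z = −∠Y = 72.4°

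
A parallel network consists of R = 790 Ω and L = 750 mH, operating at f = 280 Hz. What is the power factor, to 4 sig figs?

0.8580

ω = 2πf = 1759 rad/s
X_L = ωL = 1319 Ω
Parallel: admittances add. Y = 1/R + 1/(jωL)
Y = (0.001266 − j0.0007579) S
|Y| = 0.001475 S → |Z| = 1/|Y| = 677.8 Ω, ∠Z = −∠Y = 30.91°
cos φ = cos(30.91°) = 0.8580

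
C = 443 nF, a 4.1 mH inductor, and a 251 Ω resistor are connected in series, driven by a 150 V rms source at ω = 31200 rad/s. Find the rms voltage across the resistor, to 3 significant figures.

X_L = ωL = 128 Ω
X_C = 1/(ωC) = 72.4 Ω
Net reactance X = X_L − X_C = 55.6 Ω
Z = 251 + j55.6 Ω
|Z| = √(251² + 55.6²) = 257 Ω
I = V/|Z| = 583 mA
V_R = I·|Z_R| = 0.583 × 251 = 146 V

146 V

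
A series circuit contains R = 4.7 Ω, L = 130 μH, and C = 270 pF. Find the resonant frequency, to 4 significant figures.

ω₀ = 1/√(LC) = 1/√(0.00013 × 2.7e-10) = 5.338e+06 rad/s
f₀ = ω₀/(2π) = 849.5 kHz

849.5 kHz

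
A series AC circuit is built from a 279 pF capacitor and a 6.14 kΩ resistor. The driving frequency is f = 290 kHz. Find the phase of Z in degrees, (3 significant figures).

ω = 2πf = 1.822e+06 rad/s
X_C = 1/(ωC) = 1970 Ω
Z = 6140 − j1970 Ω
|Z| = √(6140² + 1970²) = 6450 Ω
∠Z = arctan(-1970/6140) = -17.8°

-17.8°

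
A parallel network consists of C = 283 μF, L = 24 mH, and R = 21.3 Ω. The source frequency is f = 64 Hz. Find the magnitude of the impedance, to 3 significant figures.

20.8 Ω

ω = 2πf = 402.1 rad/s
X_L = ωL = 9.65 Ω
X_C = 1/(ωC) = 8.79 Ω
Parallel: admittances add. Y = 1/R + 1/(jωL) + jωC
Y = (0.0469 + j0.0102) S
|Y| = 0.0480 S → |Z| = 1/|Y| = 20.8 Ω, ∠Z = −∠Y = -12.2°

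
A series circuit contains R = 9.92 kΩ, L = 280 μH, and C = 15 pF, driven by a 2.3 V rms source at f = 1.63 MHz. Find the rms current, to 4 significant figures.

ω = 2πf = 1.024e+07 rad/s
X_L = ωL = 2868 Ω
X_C = 1/(ωC) = 6509 Ω
Net reactance X = X_L − X_C = -3642 Ω
Z = 9920 − j3642 Ω
|Z| = √(9920² + 3642²) = 10570 Ω
I = V/|Z| = 2.3/10570 = 217.7 μA

217.7 μA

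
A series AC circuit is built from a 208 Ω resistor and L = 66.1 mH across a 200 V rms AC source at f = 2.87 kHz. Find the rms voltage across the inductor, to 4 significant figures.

197.0 V

ω = 2πf = 18030 rad/s
X_L = ωL = 1192 Ω
Z = 208.0 + j1192 Ω
|Z| = √(208.0² + 1192²) = 1210 Ω
I = V/|Z| = 165.3 mA
V_L = I·|Z_L| = 0.1653 × 1192 = 197.0 V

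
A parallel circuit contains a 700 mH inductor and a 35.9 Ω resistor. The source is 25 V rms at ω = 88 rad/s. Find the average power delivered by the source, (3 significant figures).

17.4 W

X_L = ωL = 61.6 Ω
Parallel: admittances add. Y = 1/R + 1/(jωL)
Y = (0.0279 − j0.0162) S
|Y| = 0.0322 S → |Z| = 1/|Y| = 31.0 Ω, ∠Z = −∠Y = 30.2°
I = V/|Z| = 806 mA
P = VI cos φ = 25 × 0.806 × cos(30.2°) = 17.4 W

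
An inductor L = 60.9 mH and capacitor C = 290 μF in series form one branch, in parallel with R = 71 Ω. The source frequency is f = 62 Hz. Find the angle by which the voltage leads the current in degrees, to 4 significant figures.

78.17°

ω = 2πf = 389.6 rad/s
X_L = ωL = 23.72 Ω
X_C = 1/(ωC) = 8.852 Ω
Branch 1: Z₁ = R = 71.00 Ω
Branch 2 (series LC): Z₂ = j(X_L − X_C) = j14.87 Ω
Parallel: Z = Z₁Z₂/(Z₁+Z₂), |Z| = 14.56 Ω, ∠Z = 78.17°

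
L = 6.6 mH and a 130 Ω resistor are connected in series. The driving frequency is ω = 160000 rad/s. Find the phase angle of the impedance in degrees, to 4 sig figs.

82.98°

X_L = ωL = 1056 Ω
Z = 130.0 + j1056 Ω
|Z| = √(130.0² + 1056²) = 1064 Ω
∠Z = arctan(1056/130.0) = 82.98°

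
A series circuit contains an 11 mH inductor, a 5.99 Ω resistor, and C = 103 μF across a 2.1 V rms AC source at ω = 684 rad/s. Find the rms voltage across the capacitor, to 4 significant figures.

3.325 V

X_L = ωL = 7.524 Ω
X_C = 1/(ωC) = 14.19 Ω
Net reactance X = X_L − X_C = -6.670 Ω
Z = 5.990 − j6.670 Ω
|Z| = √(5.990² + 6.670²) = 8.965 Ω
I = V/|Z| = 234.2 mA
V_C = I·|Z_C| = 0.2342 × 14.19 = 3.325 V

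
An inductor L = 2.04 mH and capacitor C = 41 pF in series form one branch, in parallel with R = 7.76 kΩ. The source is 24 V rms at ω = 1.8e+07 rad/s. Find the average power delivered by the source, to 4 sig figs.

X_L = ωL = 36720 Ω
X_C = 1/(ωC) = 1355 Ω
Branch 1: Z₁ = R = 7760 Ω
Branch 2 (series LC): Z₂ = j(X_L − X_C) = j35360 Ω
Parallel: Z = Z₁Z₂/(Z₁+Z₂), |Z| = 7580 Ω, ∠Z = 12.38°
I = V/|Z| = 3.166 mA
P = VI cos φ = 24 × 0.003166 × cos(12.38°) = 74.23 mW

74.23 mW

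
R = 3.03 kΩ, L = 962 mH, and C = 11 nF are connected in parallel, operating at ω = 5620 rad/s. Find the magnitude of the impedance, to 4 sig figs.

X_L = ωL = 5406 Ω
X_C = 1/(ωC) = 16180 Ω
Parallel: admittances add. Y = 1/R + 1/(jωL) + jωC
Y = (0.0003300 − j0.0001231) S
|Y| = 0.0003523 S → |Z| = 1/|Y| = 2839 Ω, ∠Z = −∠Y = 20.46°

2839 Ω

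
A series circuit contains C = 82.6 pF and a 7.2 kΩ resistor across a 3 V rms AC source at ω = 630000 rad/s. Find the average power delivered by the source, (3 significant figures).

154 μW

X_C = 1/(ωC) = 19200 Ω
Z = 7200 − j19200 Ω
|Z| = √(7200² + 19200²) = 20500 Ω
∠Z = arctan(-19200/7200) = -69.5°
I = V/|Z| = 146 μA
P = VI cos φ = 3 × 0.000146 × cos(-69.5°) = 154 μW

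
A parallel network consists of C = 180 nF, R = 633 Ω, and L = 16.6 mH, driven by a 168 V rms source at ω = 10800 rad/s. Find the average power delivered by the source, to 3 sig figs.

X_L = ωL = 179 Ω
X_C = 1/(ωC) = 514 Ω
Parallel: admittances add. Y = 1/R + 1/(jωL) + jωC
Y = (0.00158 − j0.00363) S
|Y| = 0.00396 S → |Z| = 1/|Y| = 252 Ω, ∠Z = −∠Y = 66.5°
I = V/|Z| = 666 mA
P = VI cos φ = 168 × 0.666 × cos(66.5°) = 44.6 W

44.6 W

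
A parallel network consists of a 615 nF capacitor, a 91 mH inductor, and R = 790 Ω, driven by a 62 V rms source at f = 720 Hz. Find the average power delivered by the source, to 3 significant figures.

4.87 W

ω = 2πf = 4524 rad/s
X_L = ωL = 412 Ω
X_C = 1/(ωC) = 359 Ω
Parallel: admittances add. Y = 1/R + 1/(jωL) + jωC
Y = (0.00127 + j0.000353) S
|Y| = 0.00131 S → |Z| = 1/|Y| = 761 Ω, ∠Z = −∠Y = -15.6°
I = V/|Z| = 81.5 mA
P = VI cos φ = 62 × 0.0815 × cos(-15.6°) = 4.87 W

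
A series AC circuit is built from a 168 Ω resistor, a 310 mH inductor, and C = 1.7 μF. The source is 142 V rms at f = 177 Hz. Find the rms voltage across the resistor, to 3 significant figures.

95.7 V

ω = 2πf = 1112 rad/s
X_L = ωL = 345 Ω
X_C = 1/(ωC) = 529 Ω
Net reactance X = X_L − X_C = -184 Ω
Z = 168 − j184 Ω
|Z| = √(168² + 184²) = 249 Ω
I = V/|Z| = 570 mA
V_R = I·|Z_R| = 0.570 × 168 = 95.7 V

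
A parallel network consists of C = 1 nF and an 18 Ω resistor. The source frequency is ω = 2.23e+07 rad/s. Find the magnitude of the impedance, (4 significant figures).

X_C = 1/(ωC) = 44.84 Ω
Parallel: admittances add. Y = 1/R + jωC
Y = (0.05556 + j0.02230) S
|Y| = 0.05986 S → |Z| = 1/|Y| = 16.70 Ω, ∠Z = −∠Y = -21.87°

16.70 Ω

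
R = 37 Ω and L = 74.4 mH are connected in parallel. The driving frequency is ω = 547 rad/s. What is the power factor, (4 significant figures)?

X_L = ωL = 40.70 Ω
Parallel: admittances add. Y = 1/R + 1/(jωL)
Y = (0.02703 − j0.02457) S
|Y| = 0.03653 S → |Z| = 1/|Y| = 27.38 Ω, ∠Z = −∠Y = 42.28°
cos φ = cos(42.28°) = 0.7399

0.7399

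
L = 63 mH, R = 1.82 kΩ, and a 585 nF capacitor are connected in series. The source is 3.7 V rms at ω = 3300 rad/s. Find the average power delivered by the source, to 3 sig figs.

X_L = ωL = 208 Ω
X_C = 1/(ωC) = 518 Ω
Net reactance X = X_L − X_C = -310 Ω
Z = 1820 − j310 Ω
|Z| = √(1820² + 310²) = 1850 Ω
∠Z = arctan(-310/1820) = -9.67°
I = V/|Z| = 2.00 mA
P = VI cos φ = 3.7 × 0.00200 × cos(-9.67°) = 7.31 mW

7.31 mW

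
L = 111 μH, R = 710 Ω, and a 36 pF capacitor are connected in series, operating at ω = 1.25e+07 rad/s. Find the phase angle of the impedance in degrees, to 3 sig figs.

-49.6°

X_L = ωL = 1390 Ω
X_C = 1/(ωC) = 2220 Ω
Net reactance X = X_L − X_C = -835 Ω
Z = 710 − j835 Ω
|Z| = √(710² + 835²) = 1100 Ω
∠Z = arctan(-835/710) = -49.6°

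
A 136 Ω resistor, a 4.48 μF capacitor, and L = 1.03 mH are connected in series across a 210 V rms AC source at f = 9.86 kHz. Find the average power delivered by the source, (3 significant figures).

271 W

ω = 2πf = 61950 rad/s
X_L = ωL = 63.8 Ω
X_C = 1/(ωC) = 3.60 Ω
Net reactance X = X_L − X_C = 60.2 Ω
Z = 136 + j60.2 Ω
|Z| = √(136² + 60.2²) = 149 Ω
∠Z = arctan(60.2/136) = 23.9°
I = V/|Z| = 1.41 A
P = VI cos φ = 210 × 1.41 × cos(23.9°) = 271 W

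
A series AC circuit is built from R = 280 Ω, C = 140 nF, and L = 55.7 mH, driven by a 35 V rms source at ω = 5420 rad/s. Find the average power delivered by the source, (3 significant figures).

X_L = ωL = 302 Ω
X_C = 1/(ωC) = 1320 Ω
Net reactance X = X_L − X_C = -1020 Ω
Z = 280 − j1020 Ω
|Z| = √(280² + 1020²) = 1050 Ω
∠Z = arctan(-1020/280) = -74.6°
I = V/|Z| = 33.2 mA
P = VI cos φ = 35 × 0.0332 × cos(-74.6°) = 309 mW

309 mW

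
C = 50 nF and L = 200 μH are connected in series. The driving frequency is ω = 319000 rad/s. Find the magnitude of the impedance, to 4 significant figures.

X_L = ωL = 63.80 Ω
X_C = 1/(ωC) = 62.70 Ω
Net reactance X = X_L − X_C = 1.104 Ω
Z = j1.104 Ω
|Z| = √(0² + 1.104²) = 1.104 Ω

1.104 Ω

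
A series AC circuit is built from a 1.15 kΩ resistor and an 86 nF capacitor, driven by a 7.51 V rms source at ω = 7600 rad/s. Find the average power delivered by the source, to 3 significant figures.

17.7 mW

X_C = 1/(ωC) = 1530 Ω
Z = 1150 − j1530 Ω
|Z| = √(1150² + 1530²) = 1910 Ω
∠Z = arctan(-1530/1150) = -53.1°
I = V/|Z| = 3.92 mA
P = VI cos φ = 7.51 × 0.00392 × cos(-53.1°) = 17.7 mW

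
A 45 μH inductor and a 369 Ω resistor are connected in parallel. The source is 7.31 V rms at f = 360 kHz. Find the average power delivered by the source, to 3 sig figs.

145 mW

ω = 2πf = 2.262e+06 rad/s
X_L = ωL = 102 Ω
Parallel: admittances add. Y = 1/R + 1/(jωL)
Y = (0.00271 − j0.00982) S
|Y| = 0.0102 S → |Z| = 1/|Y| = 98.1 Ω, ∠Z = −∠Y = 74.6°
I = V/|Z| = 74.5 mA
P = VI cos φ = 7.31 × 0.0745 × cos(74.6°) = 145 mW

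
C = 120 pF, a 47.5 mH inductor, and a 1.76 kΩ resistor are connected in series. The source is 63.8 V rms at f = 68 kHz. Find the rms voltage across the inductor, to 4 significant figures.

ω = 2πf = 427300 rad/s
X_L = ωL = 20290 Ω
X_C = 1/(ωC) = 19500 Ω
Net reactance X = X_L − X_C = 790.4 Ω
Z = 1760 + j790.4 Ω
|Z| = √(1760² + 790.4²) = 1929 Ω
I = V/|Z| = 33.07 mA
V_L = I·|Z_L| = 0.03307 × 20290 = 671.1 V

671.1 V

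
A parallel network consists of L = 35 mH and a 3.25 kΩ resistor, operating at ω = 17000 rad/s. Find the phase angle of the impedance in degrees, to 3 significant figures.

79.6°

X_L = ωL = 595 Ω
Parallel: admittances add. Y = 1/R + 1/(jωL)
Y = (0.000308 − j0.00168) S
|Y| = 0.00171 S → |Z| = 1/|Y| = 585 Ω, ∠Z = −∠Y = 79.6°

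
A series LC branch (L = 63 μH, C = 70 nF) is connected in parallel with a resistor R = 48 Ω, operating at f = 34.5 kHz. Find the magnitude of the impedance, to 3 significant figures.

ω = 2πf = 216800 rad/s
X_L = ωL = 13.7 Ω
X_C = 1/(ωC) = 65.9 Ω
Branch 1: Z₁ = R = 48.0 Ω
Branch 2 (series LC): Z₂ = j(X_L − X_C) = −j52.2 Ω
Parallel: Z = Z₁Z₂/(Z₁+Z₂), |Z| = 35.3 Ω, ∠Z = -42.6°

35.3 Ω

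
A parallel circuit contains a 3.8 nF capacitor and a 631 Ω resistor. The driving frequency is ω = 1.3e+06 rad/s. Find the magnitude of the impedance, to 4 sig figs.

X_C = 1/(ωC) = 202.4 Ω
Parallel: admittances add. Y = 1/R + jωC
Y = (0.001585 + j0.004940) S
|Y| = 0.005188 S → |Z| = 1/|Y| = 192.8 Ω, ∠Z = −∠Y = -72.21°

192.8 Ω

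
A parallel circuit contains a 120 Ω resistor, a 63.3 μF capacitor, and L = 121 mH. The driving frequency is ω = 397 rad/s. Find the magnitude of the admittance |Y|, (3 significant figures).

9.38 mS

X_L = ωL = 48.0 Ω
X_C = 1/(ωC) = 39.8 Ω
Parallel: admittances add. Y = 1/R + 1/(jωL) + jωC
Y = (0.00833 + j0.00431) S
|Y| = 0.00938 S → |Z| = 1/|Y| = 107 Ω, ∠Z = −∠Y = -27.4°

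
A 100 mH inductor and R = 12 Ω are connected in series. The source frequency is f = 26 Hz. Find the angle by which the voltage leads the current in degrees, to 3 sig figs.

53.7°

ω = 2πf = 163.4 rad/s
X_L = ωL = 16.3 Ω
Z = 12.0 + j16.3 Ω
|Z| = √(12.0² + 16.3²) = 20.3 Ω
∠Z = arctan(16.3/12.0) = 53.7°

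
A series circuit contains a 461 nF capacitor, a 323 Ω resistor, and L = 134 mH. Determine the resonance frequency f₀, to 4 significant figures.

ω₀ = 1/√(LC) = 1/√(0.134 × 4.61e-07) = 4023 rad/s
f₀ = ω₀/(2π) = 640.3 Hz

640.3 Hz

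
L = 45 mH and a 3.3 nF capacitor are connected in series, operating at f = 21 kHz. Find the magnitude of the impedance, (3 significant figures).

3640 Ω

ω = 2πf = 131900 rad/s
X_L = ωL = 5940 Ω
X_C = 1/(ωC) = 2300 Ω
Net reactance X = X_L − X_C = 3640 Ω
Z = j3640 Ω
|Z| = √(0² + 3640²) = 3640 Ω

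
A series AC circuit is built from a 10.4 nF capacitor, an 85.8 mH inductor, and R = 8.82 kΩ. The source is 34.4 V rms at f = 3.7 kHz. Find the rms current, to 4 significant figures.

ω = 2πf = 23250 rad/s
X_L = ωL = 1995 Ω
X_C = 1/(ωC) = 4136 Ω
Net reactance X = X_L − X_C = -2141 Ω
Z = 8820 − j2141 Ω
|Z| = √(8820² + 2141²) = 9076 Ω
I = V/|Z| = 34.4/9076 = 3.790 mA

3.790 mA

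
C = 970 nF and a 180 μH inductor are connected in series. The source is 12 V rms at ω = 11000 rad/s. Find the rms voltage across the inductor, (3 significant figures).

X_L = ωL = 1.98 Ω
X_C = 1/(ωC) = 93.7 Ω
Net reactance X = X_L − X_C = -91.7 Ω
Z = − j91.7 Ω
|Z| = √(0² + 91.7²) = 91.7 Ω
I = V/|Z| = 131 mA
V_L = I·|Z_L| = 0.131 × 1.98 = 0.259 V

0.259 V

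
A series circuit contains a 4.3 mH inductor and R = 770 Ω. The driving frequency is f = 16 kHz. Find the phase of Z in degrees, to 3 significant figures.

ω = 2πf = 100500 rad/s
X_L = ωL = 432 Ω
Z = 770 + j432 Ω
|Z| = √(770² + 432²) = 883 Ω
∠Z = arctan(432/770) = 29.3°

29.3°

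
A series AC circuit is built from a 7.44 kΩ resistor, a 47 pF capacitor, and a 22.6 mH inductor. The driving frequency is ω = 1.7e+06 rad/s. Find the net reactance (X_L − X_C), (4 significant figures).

X_L = ωL = 38420 Ω
X_C = 1/(ωC) = 12520 Ω
X = 38420 − 12520 = 25900 Ω

25900 Ω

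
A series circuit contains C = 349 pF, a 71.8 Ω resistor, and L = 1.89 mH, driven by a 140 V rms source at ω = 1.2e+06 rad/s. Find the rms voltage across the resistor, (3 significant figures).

X_L = ωL = 2270 Ω
X_C = 1/(ωC) = 2390 Ω
Net reactance X = X_L − X_C = -120 Ω
Z = 71.8 − j120 Ω
|Z| = √(71.8² + 120²) = 140 Ω
I = V/|Z| = 1.00 A
V_R = I·|Z_R| = 1.00 × 71.8 = 72.0 V

72.0 V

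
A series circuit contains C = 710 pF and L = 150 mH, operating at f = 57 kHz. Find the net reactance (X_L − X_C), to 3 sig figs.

49800 Ω

ω = 2πf = 358100 rad/s
X_L = ωL = 53700 Ω
X_C = 1/(ωC) = 3930 Ω
X = 53700 − 3930 = 49800 Ω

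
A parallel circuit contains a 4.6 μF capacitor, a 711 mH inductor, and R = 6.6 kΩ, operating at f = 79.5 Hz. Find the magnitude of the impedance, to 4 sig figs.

ω = 2πf = 499.5 rad/s
X_L = ωL = 355.2 Ω
X_C = 1/(ωC) = 435.2 Ω
Parallel: admittances add. Y = 1/R + 1/(jωL) + jωC
Y = (0.0001515 − j0.0005179) S
|Y| = 0.0005396 S → |Z| = 1/|Y| = 1853 Ω, ∠Z = −∠Y = 73.69°

1853 Ω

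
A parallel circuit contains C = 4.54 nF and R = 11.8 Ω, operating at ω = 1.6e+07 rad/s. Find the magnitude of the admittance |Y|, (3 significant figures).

112 mS

X_C = 1/(ωC) = 13.8 Ω
Parallel: admittances add. Y = 1/R + jωC
Y = (0.0847 + j0.0726) S
|Y| = 0.112 S → |Z| = 1/|Y| = 8.96 Ω, ∠Z = −∠Y = -40.6°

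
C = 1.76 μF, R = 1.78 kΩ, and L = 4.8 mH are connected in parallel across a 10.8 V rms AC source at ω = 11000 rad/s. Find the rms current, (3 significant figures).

X_L = ωL = 52.8 Ω
X_C = 1/(ωC) = 51.7 Ω
Parallel: admittances add. Y = 1/R + 1/(jωL) + jωC
Y = (0.000562 + j0.000421) S
|Y| = 0.000702 S → |Z| = 1/|Y| = 1420 Ω, ∠Z = −∠Y = -36.8°
I = V/|Z| = 10.8/1420 = 7.58 mA

7.58 mA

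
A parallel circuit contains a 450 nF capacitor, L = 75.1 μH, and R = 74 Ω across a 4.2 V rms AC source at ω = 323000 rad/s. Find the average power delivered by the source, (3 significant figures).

238 mW

X_L = ωL = 24.3 Ω
X_C = 1/(ωC) = 6.88 Ω
Parallel: admittances add. Y = 1/R + 1/(jωL) + jωC
Y = (0.0135 + j0.104) S
|Y| = 0.105 S → |Z| = 1/|Y| = 9.52 Ω, ∠Z = −∠Y = -82.6°
I = V/|Z| = 441 mA
P = VI cos φ = 4.2 × 0.441 × cos(-82.6°) = 238 mW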